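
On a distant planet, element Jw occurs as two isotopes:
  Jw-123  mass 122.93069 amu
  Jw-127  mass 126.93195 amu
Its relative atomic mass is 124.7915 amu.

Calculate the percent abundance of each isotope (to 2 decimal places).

With x = fraction of Jw-123 (so Jw-127 is 1 − x):
122.93069·x + 126.93195·(1 − x) = 124.7915
(122.93069 − 126.93195)·x = 124.7915 − 126.93195
x = -2.14045 / -4.00126 = 0.53494 → 53.49% Jw-123, 46.51% Jw-127.

Jw-123: 53.49%, Jw-127: 46.51%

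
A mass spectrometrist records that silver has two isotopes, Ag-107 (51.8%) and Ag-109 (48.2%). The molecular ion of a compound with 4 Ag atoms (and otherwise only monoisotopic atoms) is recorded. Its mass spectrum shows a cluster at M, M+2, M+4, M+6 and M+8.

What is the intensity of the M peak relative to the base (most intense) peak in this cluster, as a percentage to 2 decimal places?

19.25%

Term probabilities: M 0.0720, M+2 0.2680, M+4 0.3740, M+6 0.2320, M+8 0.0540. Base peak = M+4.
P(M+4) = C(4,2) × 0.518^2 × 0.482^2 = 6 × 0.268324 × 0.232324 = 0.374029 (base)
P(M) = C(4,0) × 0.518^4 × 0.482^0 = 1 × 0.07199777 × 1.0000 = 0.071998
Relative intensity = 0.071998 / 0.374029 × 100 = 19.25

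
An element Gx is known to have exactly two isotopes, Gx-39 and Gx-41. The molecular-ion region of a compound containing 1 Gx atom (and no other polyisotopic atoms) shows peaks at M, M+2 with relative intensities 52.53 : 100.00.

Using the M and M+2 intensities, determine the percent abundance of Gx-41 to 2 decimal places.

65.56%

Let p = fractional abundance of Gx-39. I(M+2)/I(M) = [C(1,1)·p^0·(1−p)] / p^1 = 1·(1−p)/p = 100.00/52.53 = 1.9037
(1−p)/p = 1.9037/1 = 1.9037  ⇒  p = 1/(1 + 1.9037) = 0.3444
Gx-39: 34.44%, Gx-41: 65.56%.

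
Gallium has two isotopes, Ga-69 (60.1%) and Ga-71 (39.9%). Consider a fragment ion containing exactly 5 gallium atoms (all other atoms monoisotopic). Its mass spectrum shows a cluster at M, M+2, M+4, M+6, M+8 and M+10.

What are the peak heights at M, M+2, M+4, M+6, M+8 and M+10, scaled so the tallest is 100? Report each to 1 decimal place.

22.7 : 75.3 : 100.0 : 66.4 : 22.0 : 2.9

Expanding (0.601 + 0.399)^5:
P(M) = 0.601^5 = 0.078410
P(M+2) = 5 × 0.601^4 × 0.399^1 = 0.260280
P(M+4) = 10 × 0.601^3 × 0.399^2 = 0.345596
P(M+6) = 10 × 0.601^2 × 0.399^3 = 0.229439
P(M+8) = 5 × 0.601^1 × 0.399^4 = 0.076162
P(M+10) = 0.399^5 = 0.010113
The M+4 peak is largest (0.345596); scaling to 100 gives 22.7 : 75.3 : 100.0 : 66.4 : 22.0 : 2.9.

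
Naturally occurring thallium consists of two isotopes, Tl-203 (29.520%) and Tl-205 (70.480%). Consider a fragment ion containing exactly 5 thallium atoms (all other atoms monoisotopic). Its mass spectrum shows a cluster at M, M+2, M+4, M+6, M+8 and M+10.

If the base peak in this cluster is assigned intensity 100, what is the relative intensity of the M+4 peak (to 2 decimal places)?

35.09

Binomial terms of (0.29520 + 0.70480)^5: M 0.0022, M+2 0.0268, M+4 0.1278, M+6 0.3051, M+8 0.3642, M+10 0.1739 → M+8 is the base peak.
P(M+8) = C(5,4) × 0.29520^1 × 0.70480^4 = 5 × 0.2952 × 0.24675365 = 0.364208 (base)
P(M+4) = C(5,2) × 0.29520^3 × 0.70480^2 = 10 × 0.02572463 × 0.49674304 = 0.127785
Relative intensity = 0.127785 / 0.364208 × 100 = 35.09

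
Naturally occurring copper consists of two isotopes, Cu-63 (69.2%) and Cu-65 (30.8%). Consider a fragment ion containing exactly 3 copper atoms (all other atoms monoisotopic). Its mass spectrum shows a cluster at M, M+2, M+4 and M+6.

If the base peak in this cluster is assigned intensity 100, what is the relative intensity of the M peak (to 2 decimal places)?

74.89

Binomial terms of (0.692 + 0.308)^3: M 0.3314, M+2 0.4425, M+4 0.1969, M+6 0.0292 → M+2 is the base peak.
P(M+2) = C(3,1) × 0.692^2 × 0.308^1 = 3 × 0.478864 × 0.3080 = 0.442470 (base)
P(M) = C(3,0) × 0.692^3 × 0.308^0 = 1 × 0.33137389 × 1.0000 = 0.331374
Relative intensity = 0.331374 / 0.442470 × 100 = 74.89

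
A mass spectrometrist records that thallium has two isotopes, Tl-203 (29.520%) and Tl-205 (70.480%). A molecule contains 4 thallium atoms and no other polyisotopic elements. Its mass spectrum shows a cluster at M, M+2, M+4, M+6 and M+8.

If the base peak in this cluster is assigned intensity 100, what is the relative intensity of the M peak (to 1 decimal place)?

Binomial terms of (0.29520 + 0.70480)^4: M 0.0076, M+2 0.0725, M+4 0.2597, M+6 0.4134, M+8 0.2468 → M+6 is the base peak.
P(M+6) = C(4,3) × 0.29520^1 × 0.70480^3 = 4 × 0.2952 × 0.35010449 = 0.413403 (base)
P(M) = C(4,0) × 0.29520^4 × 0.70480^0 = 1 × 0.00759391 × 1.0000 = 0.007594
Relative intensity = 0.007594 / 0.413403 × 100 = 1.8

1.8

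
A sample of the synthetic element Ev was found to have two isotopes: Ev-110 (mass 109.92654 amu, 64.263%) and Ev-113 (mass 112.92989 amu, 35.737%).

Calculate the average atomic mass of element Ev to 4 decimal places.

Ar = Σ fᵢ·mᵢ = 0.64263 × 109.92654 + 0.35737 × 112.92989
= 70.642092 + 40.357755 = 110.999847 amu

110.9998 amu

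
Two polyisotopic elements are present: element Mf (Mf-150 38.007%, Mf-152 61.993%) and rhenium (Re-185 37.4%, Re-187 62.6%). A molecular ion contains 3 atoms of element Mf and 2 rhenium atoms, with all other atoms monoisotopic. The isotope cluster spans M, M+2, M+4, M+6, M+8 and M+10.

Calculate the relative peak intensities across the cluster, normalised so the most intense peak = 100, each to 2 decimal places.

Element Mf pattern (n=3): 0.05490233 : 0.26865263 : 0.43819776 : 0.23824729
Rhenium pattern (n=2): 0.139876 : 0.468248 : 0.391876
Convolve the two distributions (both contribute in 2-u steps):
  M: 0.05490233×0.139876 = 0.007680
  M+2: 0.05490233×0.468248 + 0.26865263×0.139876 = 0.063286
  M+4: 0.05490233×0.391876 + 0.26865263×0.468248 + 0.43819776×0.139876 = 0.208604
  M+6: 0.26865263×0.391876 + 0.43819776×0.468248 + 0.23824729×0.139876 = 0.343789
  M+8: 0.43819776×0.391876 + 0.23824729×0.468248 = 0.283278
  M+10: 0.23824729×0.391876 = 0.093363
Scale to base peak (0.343789) = 100: 2.23 : 18.41 : 60.68 : 100.00 : 82.40 : 27.16

2.23 : 18.41 : 60.68 : 100.00 : 82.40 : 27.16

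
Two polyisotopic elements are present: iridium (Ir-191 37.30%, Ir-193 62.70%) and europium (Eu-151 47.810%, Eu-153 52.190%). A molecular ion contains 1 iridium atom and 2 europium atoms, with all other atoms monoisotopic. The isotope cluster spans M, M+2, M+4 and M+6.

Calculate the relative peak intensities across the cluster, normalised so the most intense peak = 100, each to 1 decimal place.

20.6 : 79.5 : 100.0 : 41.2

Iridium pattern (n=1): 0.3730 : 0.6270
Europium pattern (n=2): 0.22857961 : 0.49904078 : 0.27237961
Convolve the two distributions (both contribute in 2-u steps):
  M: 0.3730×0.22857961 = 0.085260
  M+2: 0.3730×0.49904078 + 0.6270×0.22857961 = 0.329462
  M+4: 0.3730×0.27237961 + 0.6270×0.49904078 = 0.414496
  M+6: 0.6270×0.27237961 = 0.170782
Scale to base peak (0.414496) = 100: 20.6 : 79.5 : 100.0 : 41.2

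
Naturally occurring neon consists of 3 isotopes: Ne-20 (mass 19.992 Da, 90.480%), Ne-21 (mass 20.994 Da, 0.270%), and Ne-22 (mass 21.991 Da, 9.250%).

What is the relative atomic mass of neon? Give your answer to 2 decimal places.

Weight each isotope mass by its fractional abundance: 0.90480 × 19.992 + 0.00270 × 20.994 + 0.09250 × 21.991
= 18.0888 + 0.0567 + 2.0342 = 20.1797 Da

20.18 Da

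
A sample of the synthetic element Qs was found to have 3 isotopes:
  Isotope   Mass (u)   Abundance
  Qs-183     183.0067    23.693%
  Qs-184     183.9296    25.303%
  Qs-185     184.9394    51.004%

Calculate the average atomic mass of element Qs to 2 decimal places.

Average mass = Σ (abundance × isotope mass) = 0.23693 × 183.0067 + 0.25303 × 183.9296 + 0.51004 × 184.9394
= 43.35978 + 46.53971 + 94.32649 = 184.22598 u

184.23 u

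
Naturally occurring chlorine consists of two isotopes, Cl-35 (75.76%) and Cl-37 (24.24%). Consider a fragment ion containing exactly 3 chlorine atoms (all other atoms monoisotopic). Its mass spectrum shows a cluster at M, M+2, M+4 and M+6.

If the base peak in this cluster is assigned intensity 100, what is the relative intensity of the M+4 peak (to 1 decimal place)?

Term probabilities: M 0.4348, M+2 0.4174, M+4 0.1335, M+6 0.0142. Base peak = M.
P(M) = C(3,0) × 0.7576^3 × 0.2424^0 = 1 × 0.4348304 × 1.0000 = 0.434830 (base)
P(M+4) = C(3,2) × 0.7576^1 × 0.2424^2 = 3 × 0.7576 × 0.05875776 = 0.133545
Relative intensity = 0.133545 / 0.434830 × 100 = 30.7

30.7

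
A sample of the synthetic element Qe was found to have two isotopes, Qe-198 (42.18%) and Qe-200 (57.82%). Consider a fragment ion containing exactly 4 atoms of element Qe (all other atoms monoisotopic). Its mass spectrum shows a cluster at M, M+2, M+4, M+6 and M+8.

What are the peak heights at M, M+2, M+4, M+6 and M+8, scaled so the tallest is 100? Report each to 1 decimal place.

Expanding (0.4218 + 0.5782)^4:
P(M) = 0.4218^4 = 0.031654
P(M+2) = 4 × 0.4218^3 × 0.5782^1 = 0.173563
P(M+4) = 6 × 0.4218^2 × 0.5782^2 = 0.356879
P(M+6) = 4 × 0.4218^1 × 0.5782^3 = 0.326138
P(M+8) = 0.5782^4 = 0.111767
The M+4 peak is largest (0.356879); scaling to 100 gives 8.9 : 48.6 : 100.0 : 91.4 : 31.3.

8.9 : 48.6 : 100.0 : 91.4 : 31.3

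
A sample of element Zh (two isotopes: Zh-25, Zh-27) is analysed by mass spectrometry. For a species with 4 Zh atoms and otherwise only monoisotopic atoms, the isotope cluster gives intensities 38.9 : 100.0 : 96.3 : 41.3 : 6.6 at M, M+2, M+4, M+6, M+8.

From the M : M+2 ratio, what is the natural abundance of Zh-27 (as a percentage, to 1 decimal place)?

39.1%

Write p for the Zh-25 fraction. I(M+2)/I(M) = [C(4,1)·p^3·(1−p)] / p^4 = 4·(1−p)/p = 100.0/38.9 = 2.5707
(1−p)/p = 2.5707/4 = 0.6427  ⇒  p = 1/(1 + 0.6427) = 0.6088
Zh-25: 60.9%, Zh-27: 39.1%.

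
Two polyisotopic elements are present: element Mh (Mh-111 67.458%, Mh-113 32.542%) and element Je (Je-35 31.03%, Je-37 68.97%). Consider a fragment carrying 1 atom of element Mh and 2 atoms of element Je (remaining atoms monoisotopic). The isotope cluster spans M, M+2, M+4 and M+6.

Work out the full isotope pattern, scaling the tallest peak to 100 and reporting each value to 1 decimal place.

Element Mh pattern (n=1): 0.67458 : 0.32542
Element Je pattern (n=2): 0.09628609 : 0.42802782 : 0.47568609
Convolve the two distributions (both contribute in 2-u steps):
  M: 0.67458×0.09628609 = 0.064953
  M+2: 0.67458×0.42802782 + 0.32542×0.09628609 = 0.320072
  M+4: 0.67458×0.47568609 + 0.32542×0.42802782 = 0.460177
  M+6: 0.32542×0.47568609 = 0.154798
Scale to base peak (0.460177) = 100: 14.1 : 69.6 : 100.0 : 33.6

14.1 : 69.6 : 100.0 : 33.6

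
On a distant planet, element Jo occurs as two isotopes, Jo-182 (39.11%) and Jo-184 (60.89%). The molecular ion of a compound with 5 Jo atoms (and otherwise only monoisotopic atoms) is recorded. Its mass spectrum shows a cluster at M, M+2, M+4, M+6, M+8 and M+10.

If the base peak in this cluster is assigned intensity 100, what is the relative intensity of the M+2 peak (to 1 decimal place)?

20.6

Term probabilities: M 0.0092, M+2 0.0712, M+4 0.2218, M+6 0.3453, M+8 0.2688, M+10 0.0837. Base peak = M+6.
P(M+6) = C(5,3) × 0.3911^2 × 0.6089^3 = 10 × 0.15295921 × 0.22575528 = 0.345313 (base)
P(M+2) = C(5,1) × 0.3911^4 × 0.6089^1 = 5 × 0.02339652 × 0.6089 = 0.071231
Relative intensity = 0.071231 / 0.345313 × 100 = 20.6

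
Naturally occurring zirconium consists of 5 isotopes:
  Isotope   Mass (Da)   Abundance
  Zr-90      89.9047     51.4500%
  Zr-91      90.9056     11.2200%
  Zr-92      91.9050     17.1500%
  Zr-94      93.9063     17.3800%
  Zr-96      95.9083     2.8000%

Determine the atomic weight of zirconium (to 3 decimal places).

91.224 Da

The abundance-weighted mean is 0.514500 × 89.9047 + 0.112200 × 90.9056 + 0.171500 × 91.9050 + 0.173800 × 93.9063 + 0.028000 × 95.9083
= 46.25597 + 10.19961 + 15.76171 + 16.32091 + 2.68543 = 91.22363 Da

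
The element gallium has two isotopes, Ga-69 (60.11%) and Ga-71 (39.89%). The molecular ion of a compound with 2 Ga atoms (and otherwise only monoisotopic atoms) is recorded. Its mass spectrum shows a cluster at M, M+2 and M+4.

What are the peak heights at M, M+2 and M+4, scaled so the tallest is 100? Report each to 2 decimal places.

75.34 : 100.00 : 33.18

The 2 Ga atoms are independent, so intensities follow the terms of (0.6011 + 0.3989)^2.
P(M) = 0.6011^2 = 0.361321
P(M+2) = 2 × 0.6011^1 × 0.3989^1 = 0.479558
P(M+4) = 0.3989^2 = 0.159121
The M+2 peak is largest (0.479558); scaling to 100 gives 75.34 : 100.00 : 33.18.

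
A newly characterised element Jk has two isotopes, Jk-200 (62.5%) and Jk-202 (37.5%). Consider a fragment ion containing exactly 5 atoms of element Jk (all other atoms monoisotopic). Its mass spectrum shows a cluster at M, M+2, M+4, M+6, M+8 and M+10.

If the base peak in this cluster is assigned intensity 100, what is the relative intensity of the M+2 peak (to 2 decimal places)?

Term probabilities: M 0.0954, M+2 0.2861, M+4 0.3433, M+6 0.2060, M+8 0.0618, M+10 0.0074. Base peak = M+4.
P(M+4) = C(5,2) × 0.625^3 × 0.375^2 = 10 × 0.24414062 × 0.140625 = 0.343323 (base)
P(M+2) = C(5,1) × 0.625^4 × 0.375^1 = 5 × 0.15258789 × 0.3750 = 0.286102
Relative intensity = 0.286102 / 0.343323 × 100 = 83.33

83.33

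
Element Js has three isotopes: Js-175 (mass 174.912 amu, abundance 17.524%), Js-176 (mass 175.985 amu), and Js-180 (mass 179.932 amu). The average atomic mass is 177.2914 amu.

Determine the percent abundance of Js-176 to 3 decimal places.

The remaining 82.476% is split between Js-176 (fraction x) and Js-180 (fraction 0.82476 − x).
Substituting: 175.985x + 179.932(0.82476 − x) = 146.63982112
(175.985 − 179.932)x = -1.7608952  ⇒  x = 0.44614, y = 0.37862
Js-176: 44.614%, Js-180: 37.862%.

44.614%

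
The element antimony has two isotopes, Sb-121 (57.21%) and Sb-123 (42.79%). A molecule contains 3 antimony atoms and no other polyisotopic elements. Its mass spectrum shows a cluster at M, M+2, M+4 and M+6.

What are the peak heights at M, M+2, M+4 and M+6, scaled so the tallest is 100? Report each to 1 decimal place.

44.6 : 100.0 : 74.8 : 18.6

Expanding (0.5721 + 0.4279)^3:
P(M) = 0.5721^3 = 0.187247
P(M+2) = 3 × 0.5721^2 × 0.4279^1 = 0.420153
P(M+4) = 3 × 0.5721^1 × 0.4279^2 = 0.314252
P(M+6) = 0.4279^3 = 0.078348
The M+2 peak is largest (0.420153); scaling to 100 gives 44.6 : 100.0 : 74.8 : 18.6.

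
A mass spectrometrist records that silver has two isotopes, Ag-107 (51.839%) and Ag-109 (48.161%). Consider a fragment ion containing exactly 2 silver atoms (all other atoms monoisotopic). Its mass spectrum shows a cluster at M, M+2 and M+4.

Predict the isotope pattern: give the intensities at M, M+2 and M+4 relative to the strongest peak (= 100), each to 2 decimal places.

Expanding (0.51839 + 0.48161)^2:
P(M) = 0.51839^2 = 0.268728
P(M+2) = 2 × 0.51839^1 × 0.48161^1 = 0.499324
P(M+4) = 0.48161^2 = 0.231948
The M+2 peak is largest (0.499324); scaling to 100 gives 53.82 : 100.00 : 46.45.

53.82 : 100.00 : 46.45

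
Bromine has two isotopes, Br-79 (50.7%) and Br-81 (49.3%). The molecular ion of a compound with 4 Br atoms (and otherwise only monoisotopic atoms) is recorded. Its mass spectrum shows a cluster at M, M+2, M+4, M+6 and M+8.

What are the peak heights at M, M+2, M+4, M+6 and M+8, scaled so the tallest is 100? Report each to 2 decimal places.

17.63 : 68.56 : 100.00 : 64.83 : 15.76

The 4 Br atoms are independent, so intensities follow the terms of (0.507 + 0.493)^4.
P(M) = 0.507^4 = 0.066074
P(M+2) = 4 × 0.507^3 × 0.493^1 = 0.256999
P(M+4) = 6 × 0.507^2 × 0.493^2 = 0.374853
P(M+6) = 4 × 0.507^1 × 0.493^3 = 0.243001
P(M+8) = 0.493^4 = 0.059073
The M+4 peak is largest (0.374853); scaling to 100 gives 17.63 : 68.56 : 100.00 : 64.83 : 15.76.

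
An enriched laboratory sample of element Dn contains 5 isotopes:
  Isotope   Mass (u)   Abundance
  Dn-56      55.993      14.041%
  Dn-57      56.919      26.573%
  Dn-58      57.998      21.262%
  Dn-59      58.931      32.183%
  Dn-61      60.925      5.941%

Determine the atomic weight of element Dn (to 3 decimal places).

Weight each isotope mass by its fractional abundance: 0.14041 × 55.993 + 0.26573 × 56.919 + 0.21262 × 57.998 + 0.32183 × 58.931 + 0.05941 × 60.925
= 7.8620 + 15.1251 + 12.3315 + 18.9658 + 3.6196 = 57.9040 u

57.904 u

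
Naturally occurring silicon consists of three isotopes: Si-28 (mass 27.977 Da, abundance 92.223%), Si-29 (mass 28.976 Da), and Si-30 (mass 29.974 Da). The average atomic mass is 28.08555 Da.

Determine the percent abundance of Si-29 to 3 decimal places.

4.685%

Let x and y be the fractions of Si-29 and Si-30. Then x + y = 1 − 0.92223 = 0.07777 and 28.976x + 29.974y = 28.08555 − 0.92223×27.977 = 2.28432129.
Substituting: 28.976x + 29.974(0.07777 − x) = 2.28432129
(28.976 − 29.974)x = -0.04675669  ⇒  x = 0.04685, y = 0.03092
Si-29: 4.685%, Si-30: 3.092%.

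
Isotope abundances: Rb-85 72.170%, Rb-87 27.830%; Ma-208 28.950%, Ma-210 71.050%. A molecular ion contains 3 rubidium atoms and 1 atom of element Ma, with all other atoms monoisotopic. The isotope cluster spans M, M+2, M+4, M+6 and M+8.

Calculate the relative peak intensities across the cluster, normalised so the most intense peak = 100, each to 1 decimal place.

Rubidium pattern (n=3): 0.37589809 : 0.43485841 : 0.16768892 : 0.02155458
Element Ma pattern (n=1): 0.2895 : 0.7105
Convolve the two distributions (both contribute in 2-u steps):
  M: 0.37589809×0.2895 = 0.108822
  M+2: 0.37589809×0.7105 + 0.43485841×0.2895 = 0.392967
  M+4: 0.43485841×0.7105 + 0.16768892×0.2895 = 0.357513
  M+6: 0.16768892×0.7105 + 0.02155458×0.2895 = 0.125383
  M+8: 0.02155458×0.7105 = 0.015315
Scale to base peak (0.392967) = 100: 27.7 : 100.0 : 91.0 : 31.9 : 3.9

27.7 : 100.0 : 91.0 : 31.9 : 3.9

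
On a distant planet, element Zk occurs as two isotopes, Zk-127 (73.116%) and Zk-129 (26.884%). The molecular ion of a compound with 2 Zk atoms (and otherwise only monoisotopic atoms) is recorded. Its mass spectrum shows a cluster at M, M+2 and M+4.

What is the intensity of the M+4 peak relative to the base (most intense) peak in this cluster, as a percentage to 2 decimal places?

(0.73116 + 0.26884)^2 gives M 0.5346, M+2 0.3931, M+4 0.0723; the largest is M.
P(M) = C(2,0) × 0.73116^2 × 0.26884^0 = 1 × 0.53459495 × 1.0000 = 0.534595 (base)
P(M+4) = C(2,2) × 0.73116^0 × 0.26884^2 = 1 × 1.0000 × 0.07227495 = 0.072275
Relative intensity = 0.072275 / 0.534595 × 100 = 13.52

13.52%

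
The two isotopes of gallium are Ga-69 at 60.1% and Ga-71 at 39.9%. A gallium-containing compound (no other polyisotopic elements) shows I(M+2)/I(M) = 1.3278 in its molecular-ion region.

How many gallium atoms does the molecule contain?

The M+2/M ratio from n Ga atoms is n · q/p = n · 0.399/0.601.
n = 1.3278 × 0.601/0.399 = 2.00 ≈ 2

2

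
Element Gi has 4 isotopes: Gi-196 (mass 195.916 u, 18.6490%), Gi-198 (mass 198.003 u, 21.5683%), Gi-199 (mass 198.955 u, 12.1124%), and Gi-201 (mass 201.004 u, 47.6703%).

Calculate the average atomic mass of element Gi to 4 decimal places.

199.1597 u

The abundance-weighted mean is 0.186490 × 195.916 + 0.215683 × 198.003 + 0.121124 × 198.955 + 0.476703 × 201.004
= 36.53637 + 42.70588 + 24.09823 + 95.81921 = 199.15969 u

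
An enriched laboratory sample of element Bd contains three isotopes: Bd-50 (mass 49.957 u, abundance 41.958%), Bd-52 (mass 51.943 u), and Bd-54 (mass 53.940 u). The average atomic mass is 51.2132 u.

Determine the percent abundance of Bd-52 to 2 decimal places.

52.86%

The remaining 58.042% is split between Bd-52 (fraction x) and Bd-54 (fraction 0.58042 − x).
Substituting: 51.943x + 53.940(0.58042 − x) = 30.25224194
(51.943 − 53.940)x = -1.05561286  ⇒  x = 0.52860, y = 0.05182
Bd-52: 52.86%, Bd-54: 5.18%.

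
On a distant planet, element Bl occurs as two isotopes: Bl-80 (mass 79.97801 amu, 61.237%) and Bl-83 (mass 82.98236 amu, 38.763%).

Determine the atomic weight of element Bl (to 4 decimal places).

81.1426 amu

Ar = Σ fᵢ·mᵢ = 0.61237 × 79.97801 + 0.38763 × 82.98236
= 48.976134 + 32.166452 = 81.142586 amu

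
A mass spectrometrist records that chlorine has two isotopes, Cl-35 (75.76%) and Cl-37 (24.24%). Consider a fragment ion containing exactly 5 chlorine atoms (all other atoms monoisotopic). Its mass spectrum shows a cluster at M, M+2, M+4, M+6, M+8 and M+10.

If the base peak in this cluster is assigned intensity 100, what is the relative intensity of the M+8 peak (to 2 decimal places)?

3.28

(0.7576 + 0.2424)^5 gives M 0.2496, M+2 0.3993, M+4 0.2555, M+6 0.0817, M+8 0.0131, M+10 0.0008; the largest is M+2.
P(M+2) = C(5,1) × 0.7576^4 × 0.2424^1 = 5 × 0.32942751 × 0.2424 = 0.399266 (base)
P(M+8) = C(5,4) × 0.7576^1 × 0.2424^4 = 5 × 0.7576 × 0.00345247 = 0.013078
Relative intensity = 0.013078 / 0.399266 × 100 = 3.28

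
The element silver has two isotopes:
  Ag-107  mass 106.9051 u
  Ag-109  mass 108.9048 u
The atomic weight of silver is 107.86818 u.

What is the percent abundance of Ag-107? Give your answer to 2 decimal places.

Writing the weighted mean with unknown fraction x of Ag-107:
106.9051·x + 108.9048·(1 − x) = 107.86818
(106.9051 − 108.9048)·x = 107.86818 − 108.9048
x = -1.03662 / -1.9997 = 0.51839 → 51.84% Ag-107, 48.16% Ag-109.

51.84%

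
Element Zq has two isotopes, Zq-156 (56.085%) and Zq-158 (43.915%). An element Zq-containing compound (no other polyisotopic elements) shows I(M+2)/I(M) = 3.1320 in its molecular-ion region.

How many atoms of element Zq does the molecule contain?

4

The M+2/M ratio from n Zq atoms is n · q/p = n · 0.43915/0.56085.
n = 3.1320 × 0.56085/0.43915 = 4.00 ≈ 4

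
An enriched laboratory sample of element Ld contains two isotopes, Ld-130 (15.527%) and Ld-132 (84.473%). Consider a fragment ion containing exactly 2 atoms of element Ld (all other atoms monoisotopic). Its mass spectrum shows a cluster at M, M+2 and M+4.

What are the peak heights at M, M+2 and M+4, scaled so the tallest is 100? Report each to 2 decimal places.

The 2 Ld atoms are independent, so intensities follow the terms of (0.15527 + 0.84473)^2.
P(M) = 0.15527^2 = 0.024109
P(M+2) = 2 × 0.15527^1 × 0.84473^1 = 0.262322
P(M+4) = 0.84473^2 = 0.713569
The M+4 peak is largest (0.713569); scaling to 100 gives 3.38 : 36.76 : 100.00.

3.38 : 36.76 : 100.00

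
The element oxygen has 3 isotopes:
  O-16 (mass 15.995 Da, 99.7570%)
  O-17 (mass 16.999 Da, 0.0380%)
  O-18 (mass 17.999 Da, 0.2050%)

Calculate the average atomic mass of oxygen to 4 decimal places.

15.9995 Da

Average mass = Σ (abundance × isotope mass) = 0.997570 × 15.995 + 0.000380 × 16.999 + 0.002050 × 17.999
= 15.95613 + 0.00646 + 0.03690 = 15.99949 Da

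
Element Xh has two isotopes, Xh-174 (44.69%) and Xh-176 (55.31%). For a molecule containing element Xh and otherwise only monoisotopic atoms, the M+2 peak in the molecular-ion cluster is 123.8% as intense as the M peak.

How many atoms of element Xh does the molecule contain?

The M+2/M ratio from n Xh atoms is n · q/p = n · 0.5531/0.4469.
n = 1.238 × 0.4469/0.5531 = 1.00 ≈ 1

1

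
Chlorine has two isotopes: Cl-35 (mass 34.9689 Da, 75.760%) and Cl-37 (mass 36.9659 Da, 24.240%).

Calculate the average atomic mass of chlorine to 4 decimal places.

35.4530 Da

Weight each isotope mass by its fractional abundance: 0.75760 × 34.9689 + 0.24240 × 36.9659
= 26.49244 + 8.96053 = 35.45297 Da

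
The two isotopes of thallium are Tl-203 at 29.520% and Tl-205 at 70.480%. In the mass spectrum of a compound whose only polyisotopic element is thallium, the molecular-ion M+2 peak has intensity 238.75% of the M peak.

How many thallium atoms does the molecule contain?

For n independent Tl atoms, I(M+2)/I(M) = n · (abundance Tl-205) / (abundance Tl-203) = n · 0.70480/0.29520.
n = 2.3875 × 0.29520/0.70480 = 1.00 ≈ 1

1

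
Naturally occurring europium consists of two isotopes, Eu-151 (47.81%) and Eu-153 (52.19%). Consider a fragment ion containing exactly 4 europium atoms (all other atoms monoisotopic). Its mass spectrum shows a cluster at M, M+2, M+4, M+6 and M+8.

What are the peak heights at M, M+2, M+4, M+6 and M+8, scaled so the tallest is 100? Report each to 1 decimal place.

The 4 Eu atoms are independent, so intensities follow the terms of (0.4781 + 0.5219)^4.
P(M) = 0.4781^4 = 0.052249
P(M+2) = 4 × 0.4781^3 × 0.5219^1 = 0.228141
P(M+4) = 6 × 0.4781^2 × 0.5219^2 = 0.373563
P(M+6) = 4 × 0.4781^1 × 0.5219^3 = 0.271857
P(M+8) = 0.5219^4 = 0.074191
The M+4 peak is largest (0.373563); scaling to 100 gives 14.0 : 61.1 : 100.0 : 72.8 : 19.9.

14.0 : 61.1 : 100.0 : 72.8 : 19.9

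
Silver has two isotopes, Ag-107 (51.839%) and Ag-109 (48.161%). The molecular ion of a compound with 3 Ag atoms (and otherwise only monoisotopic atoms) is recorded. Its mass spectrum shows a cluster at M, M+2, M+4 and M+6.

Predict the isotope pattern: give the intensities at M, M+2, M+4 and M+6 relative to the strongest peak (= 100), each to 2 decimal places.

Expanding (0.51839 + 0.48161)^3:
P(M) = 0.51839^3 = 0.139306
P(M+2) = 3 × 0.51839^2 × 0.48161^1 = 0.388267
P(M+4) = 3 × 0.51839^1 × 0.48161^2 = 0.360719
P(M+6) = 0.48161^3 = 0.111709
The M+2 peak is largest (0.388267); scaling to 100 gives 35.88 : 100.00 : 92.90 : 28.77.

35.88 : 100.00 : 92.90 : 28.77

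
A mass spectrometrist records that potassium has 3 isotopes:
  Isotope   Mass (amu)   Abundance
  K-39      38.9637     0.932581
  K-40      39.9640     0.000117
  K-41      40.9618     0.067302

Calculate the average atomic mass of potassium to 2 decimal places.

39.10 amu

Ar = Σ fᵢ·mᵢ = 0.932581 × 38.9637 + 0.000117 × 39.9640 + 0.067302 × 40.9618
= 36.33681 + 0.00468 + 2.75681 = 39.09830 amu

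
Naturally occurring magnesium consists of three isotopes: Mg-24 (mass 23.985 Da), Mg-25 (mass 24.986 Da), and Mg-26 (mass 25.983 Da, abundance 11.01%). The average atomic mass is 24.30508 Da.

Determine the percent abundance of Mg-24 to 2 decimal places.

Let x and y be the fractions of Mg-24 and Mg-25. Then x + y = 1 − 0.1101 = 0.8899 and 23.985x + 24.986y = 24.30508 − 0.1101×25.983 = 21.4443517.
Substituting: 23.985x + 24.986(0.8899 − x) = 21.4443517
(23.985 − 24.986)x = -0.7906897  ⇒  x = 0.78990, y = 0.10000
Mg-24: 78.99%, Mg-25: 10.00%.

78.99%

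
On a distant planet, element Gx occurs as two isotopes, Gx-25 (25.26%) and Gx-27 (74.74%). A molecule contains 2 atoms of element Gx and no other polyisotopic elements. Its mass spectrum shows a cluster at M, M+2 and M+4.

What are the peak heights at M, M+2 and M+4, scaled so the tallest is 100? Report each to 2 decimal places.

Expanding (0.2526 + 0.7474)^2:
P(M) = 0.2526^2 = 0.063807
P(M+2) = 2 × 0.2526^1 × 0.7474^1 = 0.377586
P(M+4) = 0.7474^2 = 0.558607
The M+4 peak is largest (0.558607); scaling to 100 gives 11.42 : 67.59 : 100.00.

11.42 : 67.59 : 100.00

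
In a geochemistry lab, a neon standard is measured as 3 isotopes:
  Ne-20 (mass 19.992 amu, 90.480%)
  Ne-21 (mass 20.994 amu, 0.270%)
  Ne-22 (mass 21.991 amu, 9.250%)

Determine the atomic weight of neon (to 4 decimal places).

20.1796 amu

Ar = Σ fᵢ·mᵢ = 0.90480 × 19.992 + 0.00270 × 20.994 + 0.09250 × 21.991
= 18.08876 + 0.05668 + 2.03417 = 20.17961 amu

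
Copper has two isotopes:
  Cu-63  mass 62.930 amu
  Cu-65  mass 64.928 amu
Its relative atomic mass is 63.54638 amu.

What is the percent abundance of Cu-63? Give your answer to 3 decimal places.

Let x be the fractional abundance of Cu-63; then Cu-65 has abundance 1 − x.
62.930·x + 64.928·(1 − x) = 63.54638
(62.930 − 64.928)·x = 63.54638 − 64.928
x = -1.38162 / -1.998 = 0.69150 → 69.150% Cu-63, 30.850% Cu-65.

69.150%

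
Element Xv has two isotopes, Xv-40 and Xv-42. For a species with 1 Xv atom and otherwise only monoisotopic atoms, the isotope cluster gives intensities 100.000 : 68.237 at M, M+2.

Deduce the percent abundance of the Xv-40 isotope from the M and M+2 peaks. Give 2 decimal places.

Write p for the Xv-40 fraction. I(M+2)/I(M) = [C(1,1)·p^0·(1−p)] / p^1 = 1·(1−p)/p = 68.237/100.000 = 0.6824
(1−p)/p = 0.6824/1 = 0.6824  ⇒  p = 1/(1 + 0.6824) = 0.5944
Xv-40: 59.44%, Xv-42: 40.56%.

59.44%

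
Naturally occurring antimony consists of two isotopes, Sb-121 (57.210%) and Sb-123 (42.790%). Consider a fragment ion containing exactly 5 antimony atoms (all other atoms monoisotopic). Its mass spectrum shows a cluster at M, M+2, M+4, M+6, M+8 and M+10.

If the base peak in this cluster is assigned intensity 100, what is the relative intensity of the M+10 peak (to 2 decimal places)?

4.18

(0.57210 + 0.42790)^5 gives M 0.0613, M+2 0.2292, M+4 0.3428, M+6 0.2564, M+8 0.0959, M+10 0.0143; the largest is M+4.
P(M+4) = C(5,2) × 0.57210^3 × 0.42790^2 = 10 × 0.18724742 × 0.18309841 = 0.342847 (base)
P(M+10) = C(5,5) × 0.57210^0 × 0.42790^5 = 1 × 1.0000 × 0.01434536 = 0.014345
Relative intensity = 0.014345 / 0.342847 × 100 = 4.18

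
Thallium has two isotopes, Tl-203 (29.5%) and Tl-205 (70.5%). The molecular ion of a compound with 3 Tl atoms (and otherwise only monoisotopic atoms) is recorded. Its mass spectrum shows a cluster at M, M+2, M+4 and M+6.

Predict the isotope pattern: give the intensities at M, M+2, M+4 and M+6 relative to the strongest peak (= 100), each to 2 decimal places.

5.84 : 41.84 : 100.00 : 79.66

Expanding (0.295 + 0.705)^3:
P(M) = 0.295^3 = 0.025672
P(M+2) = 3 × 0.295^2 × 0.705^1 = 0.184058
P(M+4) = 3 × 0.295^1 × 0.705^2 = 0.439867
P(M+6) = 0.705^3 = 0.350403
The M+4 peak is largest (0.439867); scaling to 100 gives 5.84 : 41.84 : 100.00 : 79.66.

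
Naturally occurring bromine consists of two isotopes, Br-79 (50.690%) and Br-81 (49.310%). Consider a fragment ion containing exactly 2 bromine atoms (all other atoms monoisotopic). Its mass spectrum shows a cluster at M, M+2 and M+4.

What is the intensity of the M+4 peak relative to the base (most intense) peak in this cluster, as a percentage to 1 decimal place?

48.6%

Term probabilities: M 0.2569, M+2 0.4999, M+4 0.2431. Base peak = M+2.
P(M+2) = C(2,1) × 0.50690^1 × 0.49310^1 = 2 × 0.5069 × 0.4931 = 0.499905 (base)
P(M+4) = C(2,2) × 0.50690^0 × 0.49310^2 = 1 × 1.0000 × 0.24314761 = 0.243148
Relative intensity = 0.243148 / 0.499905 × 100 = 48.6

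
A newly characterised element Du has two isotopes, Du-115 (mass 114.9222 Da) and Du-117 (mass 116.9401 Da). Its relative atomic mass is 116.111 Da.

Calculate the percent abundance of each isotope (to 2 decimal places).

Du-115: 41.09%, Du-117: 58.91%

With x = fraction of Du-115 (so Du-117 is 1 − x):
114.9222·x + 116.9401·(1 − x) = 116.111
(114.9222 − 116.9401)·x = 116.111 − 116.9401
x = -0.8291 / -2.0179 = 0.41087 → 41.09% Du-115, 58.91% Du-117.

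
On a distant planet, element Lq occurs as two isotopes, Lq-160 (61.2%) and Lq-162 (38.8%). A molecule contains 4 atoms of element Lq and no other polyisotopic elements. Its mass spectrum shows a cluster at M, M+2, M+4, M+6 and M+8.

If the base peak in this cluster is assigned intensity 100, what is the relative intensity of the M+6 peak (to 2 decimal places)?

40.19

(0.612 + 0.388)^4 gives M 0.1403, M+2 0.3558, M+4 0.3383, M+6 0.1430, M+8 0.0227; the largest is M+2.
P(M+2) = C(4,1) × 0.612^3 × 0.388^1 = 4 × 0.22922093 × 0.3880 = 0.355751 (base)
P(M+6) = C(4,3) × 0.612^1 × 0.388^3 = 4 × 0.6120 × 0.05841107 = 0.142990
Relative intensity = 0.142990 / 0.355751 × 100 = 40.19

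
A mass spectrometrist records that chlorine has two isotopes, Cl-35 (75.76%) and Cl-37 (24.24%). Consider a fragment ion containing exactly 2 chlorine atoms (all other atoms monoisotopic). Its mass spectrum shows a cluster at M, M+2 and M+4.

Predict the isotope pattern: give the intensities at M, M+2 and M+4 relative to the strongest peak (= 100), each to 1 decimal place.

The 2 Cl atoms are independent, so intensities follow the terms of (0.7576 + 0.2424)^2.
P(M) = 0.7576^2 = 0.573958
P(M+2) = 2 × 0.7576^1 × 0.2424^1 = 0.367284
P(M+4) = 0.2424^2 = 0.058758
The M peak is largest (0.573958); scaling to 100 gives 100.0 : 64.0 : 10.2.

100.0 : 64.0 : 10.2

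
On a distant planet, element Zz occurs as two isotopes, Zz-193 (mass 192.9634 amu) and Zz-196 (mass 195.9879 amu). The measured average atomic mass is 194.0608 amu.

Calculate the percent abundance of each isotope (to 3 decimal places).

With x = fraction of Zz-193 (so Zz-196 is 1 − x):
192.9634·x + 195.9879·(1 − x) = 194.0608
(192.9634 − 195.9879)·x = 194.0608 − 195.9879
x = -1.9271 / -3.0245 = 0.63716 → 63.716% Zz-193, 36.284% Zz-196.

Zz-193: 63.716%, Zz-196: 36.284%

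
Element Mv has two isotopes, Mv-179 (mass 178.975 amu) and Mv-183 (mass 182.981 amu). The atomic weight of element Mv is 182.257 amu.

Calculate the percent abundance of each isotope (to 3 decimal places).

Mv-179: 18.073%, Mv-183: 81.927%

With x = fraction of Mv-179 (so Mv-183 is 1 − x):
178.975·x + 182.981·(1 − x) = 182.257
(178.975 − 182.981)·x = 182.257 − 182.981
x = -0.724 / -4.006 = 0.18073 → 18.073% Mv-179, 81.927% Mv-183.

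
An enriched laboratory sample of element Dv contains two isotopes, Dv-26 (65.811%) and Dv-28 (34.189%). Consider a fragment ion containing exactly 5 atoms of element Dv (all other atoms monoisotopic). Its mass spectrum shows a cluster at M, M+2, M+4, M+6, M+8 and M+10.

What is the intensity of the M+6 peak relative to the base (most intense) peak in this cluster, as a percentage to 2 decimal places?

(0.65811 + 0.34189)^5 gives M 0.1235, M+2 0.3207, M+4 0.3332, M+6 0.1731, M+8 0.0450, M+10 0.0047; the largest is M+4.
P(M+4) = C(5,2) × 0.65811^3 × 0.34189^2 = 10 × 0.28503321 × 0.11688877 = 0.333172 (base)
P(M+6) = C(5,3) × 0.65811^2 × 0.34189^3 = 10 × 0.43310877 × 0.0399631 = 0.173084
Relative intensity = 0.173084 / 0.333172 × 100 = 51.95

51.95%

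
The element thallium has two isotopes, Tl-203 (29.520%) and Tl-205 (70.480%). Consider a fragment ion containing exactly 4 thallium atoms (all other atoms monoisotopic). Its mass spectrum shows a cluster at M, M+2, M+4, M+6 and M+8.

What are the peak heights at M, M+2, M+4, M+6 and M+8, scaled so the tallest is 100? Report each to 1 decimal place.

1.8 : 17.5 : 62.8 : 100.0 : 59.7

Each Tl atom is independently Tl-203 (p = 0.29520) or Tl-205 (q = 0.70480); the cluster is the binomial expansion (p + q)^4.
P(M) = 0.29520^4 = 0.007594
P(M+2) = 4 × 0.29520^3 × 0.70480^1 = 0.072523
P(M+4) = 6 × 0.29520^2 × 0.70480^2 = 0.259726
P(M+6) = 4 × 0.29520^1 × 0.70480^3 = 0.413403
P(M+8) = 0.70480^4 = 0.246754
The M+6 peak is largest (0.413403); scaling to 100 gives 1.8 : 17.5 : 62.8 : 100.0 : 59.7.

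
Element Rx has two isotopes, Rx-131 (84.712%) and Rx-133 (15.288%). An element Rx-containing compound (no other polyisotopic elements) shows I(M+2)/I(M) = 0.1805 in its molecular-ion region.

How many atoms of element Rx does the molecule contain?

With n Rx atoms, P(M+2)/P(M) = C(n,1)·p^(n−1)q / p^n = n·q/p = n · 0.15288/0.84712.
n = 0.1805 × 0.84712/0.15288 = 1.00 ≈ 1

1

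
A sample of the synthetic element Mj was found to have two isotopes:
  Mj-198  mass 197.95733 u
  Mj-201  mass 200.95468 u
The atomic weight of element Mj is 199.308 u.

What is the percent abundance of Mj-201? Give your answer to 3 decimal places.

Writing the weighted mean with unknown fraction x of Mj-198:
197.95733·x + 200.95468·(1 − x) = 199.308
(197.95733 − 200.95468)·x = 199.308 − 200.95468
x = -1.64668 / -2.99735 = 0.54938 → 54.938% Mj-198, 45.062% Mj-201.

45.062%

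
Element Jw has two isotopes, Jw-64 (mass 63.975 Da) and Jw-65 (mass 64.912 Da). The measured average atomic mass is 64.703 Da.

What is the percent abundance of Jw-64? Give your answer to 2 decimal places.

22.31%

Let x be the fractional abundance of Jw-64; then Jw-65 has abundance 1 − x.
63.975·x + 64.912·(1 − x) = 64.703
(63.975 − 64.912)·x = 64.703 − 64.912
x = -0.209 / -0.937 = 0.22305 → 22.31% Jw-64, 77.69% Jw-65.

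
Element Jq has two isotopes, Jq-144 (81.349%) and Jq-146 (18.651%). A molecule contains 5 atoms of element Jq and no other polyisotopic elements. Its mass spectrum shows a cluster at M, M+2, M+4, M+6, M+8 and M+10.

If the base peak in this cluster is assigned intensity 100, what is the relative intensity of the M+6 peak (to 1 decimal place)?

10.5

(0.81349 + 0.18651)^5 gives M 0.3563, M+2 0.4084, M+4 0.1873, M+6 0.0429, M+8 0.0049, M+10 0.0002; the largest is M+2.
P(M+2) = C(5,1) × 0.81349^4 × 0.18651^1 = 5 × 0.43793421 × 0.18651 = 0.408396 (base)
P(M+6) = C(5,3) × 0.81349^2 × 0.18651^3 = 10 × 0.66176598 × 0.00648793 = 0.042935
Relative intensity = 0.042935 / 0.408396 × 100 = 10.5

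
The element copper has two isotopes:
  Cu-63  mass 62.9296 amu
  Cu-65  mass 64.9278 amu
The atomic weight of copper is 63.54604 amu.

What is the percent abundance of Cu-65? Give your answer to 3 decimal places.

Writing the weighted mean with unknown fraction x of Cu-63:
62.9296·x + 64.9278·(1 − x) = 63.54604
(62.9296 − 64.9278)·x = 63.54604 − 64.9278
x = -1.38176 / -1.9982 = 0.69150 → 69.150% Cu-63, 30.850% Cu-65.

30.850%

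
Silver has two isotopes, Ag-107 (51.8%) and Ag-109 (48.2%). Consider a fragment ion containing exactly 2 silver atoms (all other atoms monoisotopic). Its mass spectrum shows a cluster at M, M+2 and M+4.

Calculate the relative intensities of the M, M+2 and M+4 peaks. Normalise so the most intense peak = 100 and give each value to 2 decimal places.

53.73 : 100.00 : 46.53

The 2 Ag atoms are independent, so intensities follow the terms of (0.518 + 0.482)^2.
P(M) = 0.518^2 = 0.268324
P(M+2) = 2 × 0.518^1 × 0.482^1 = 0.499352
P(M+4) = 0.482^2 = 0.232324
The M+2 peak is largest (0.499352); scaling to 100 gives 53.73 : 100.00 : 46.53.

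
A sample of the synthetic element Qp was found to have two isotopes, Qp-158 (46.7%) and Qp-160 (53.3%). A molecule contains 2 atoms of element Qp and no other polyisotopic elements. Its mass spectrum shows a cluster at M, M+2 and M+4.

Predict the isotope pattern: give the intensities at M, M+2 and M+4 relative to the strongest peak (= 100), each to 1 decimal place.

Each Qp atom is independently Qp-158 (p = 0.467) or Qp-160 (q = 0.533); the cluster is the binomial expansion (p + q)^2.
P(M) = 0.467^2 = 0.218089
P(M+2) = 2 × 0.467^1 × 0.533^1 = 0.497822
P(M+4) = 0.533^2 = 0.284089
The M+2 peak is largest (0.497822); scaling to 100 gives 43.8 : 100.0 : 57.1.

43.8 : 100.0 : 57.1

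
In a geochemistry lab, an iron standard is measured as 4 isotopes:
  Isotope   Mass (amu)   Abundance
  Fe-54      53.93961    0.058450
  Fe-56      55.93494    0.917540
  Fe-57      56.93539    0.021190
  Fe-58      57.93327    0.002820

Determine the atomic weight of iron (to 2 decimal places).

55.85 amu

Weight each isotope mass by its fractional abundance: 0.058450 × 53.93961 + 0.917540 × 55.93494 + 0.021190 × 56.93539 + 0.002820 × 57.93327
= 3.152770 + 51.322545 + 1.206461 + 0.163372 = 55.845148 amu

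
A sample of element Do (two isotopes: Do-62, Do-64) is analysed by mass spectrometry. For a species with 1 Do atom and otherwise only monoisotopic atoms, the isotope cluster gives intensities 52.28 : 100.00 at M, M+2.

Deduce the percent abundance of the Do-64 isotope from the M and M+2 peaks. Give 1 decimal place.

65.7%

Let p = fractional abundance of Do-62. I(M+2)/I(M) = [C(1,1)·p^0·(1−p)] / p^1 = 1·(1−p)/p = 100.00/52.28 = 1.9128
(1−p)/p = 1.9128/1 = 1.9128  ⇒  p = 1/(1 + 1.9128) = 0.3433
Do-62: 34.3%, Do-64: 65.7%.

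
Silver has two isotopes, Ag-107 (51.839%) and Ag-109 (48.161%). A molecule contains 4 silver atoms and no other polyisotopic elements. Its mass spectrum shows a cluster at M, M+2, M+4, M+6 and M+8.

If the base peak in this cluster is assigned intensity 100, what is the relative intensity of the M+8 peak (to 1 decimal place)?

(0.51839 + 0.48161)^4 gives M 0.0722, M+2 0.2684, M+4 0.3740, M+6 0.2316, M+8 0.0538; the largest is M+4.
P(M+4) = C(4,2) × 0.51839^2 × 0.48161^2 = 6 × 0.26872819 × 0.23194819 = 0.373986 (base)
P(M+8) = C(4,4) × 0.51839^0 × 0.48161^4 = 1 × 1.0000 × 0.05379996 = 0.053800
Relative intensity = 0.053800 / 0.373986 × 100 = 14.4

14.4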